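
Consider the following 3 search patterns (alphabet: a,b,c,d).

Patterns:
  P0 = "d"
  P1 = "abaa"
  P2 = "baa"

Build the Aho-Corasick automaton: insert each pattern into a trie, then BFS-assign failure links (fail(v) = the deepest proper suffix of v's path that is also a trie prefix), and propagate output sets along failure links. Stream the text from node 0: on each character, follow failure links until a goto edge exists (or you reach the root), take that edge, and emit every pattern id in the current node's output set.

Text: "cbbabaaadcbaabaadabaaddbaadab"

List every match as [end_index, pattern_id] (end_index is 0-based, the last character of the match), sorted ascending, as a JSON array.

Construct AC machine:
Trie nodes:
  n0 'ε': a→2 b→6 d→1
  n1 'd': ·  ←P0
  n2 'a': b→3
  n3 'ab': a→4
  n4 'aba': a→5
  n5 'abaa': ·  ←P1
  n6 'b': a→7
  n7 'ba': a→8
  n8 'baa': ·  ←P2

BFS fail/out derivation:
  fail(1) 'd': from fail(0)=0 chase 'd': 0 ⇒ 0;  out={0}∪out(0)={0}
  fail(2) 'a': from fail(0)=0 chase 'a': 0 ⇒ 0;  out=∅∪out(0)=∅
  fail(6) 'b': from fail(0)=0 chase 'b': 0 ⇒ 0;  out=∅∪out(0)=∅
  fail(3) 'ab': from fail(2)=0 chase 'b': 0 ⇒ 6;  out=∅∪out(6)=∅
  fail(7) 'ba': from fail(6)=0 chase 'a': 0 ⇒ 2;  out=∅∪out(2)=∅
  fail(4) 'aba': from fail(3)=6 chase 'a': 6 ⇒ 7;  out=∅∪out(7)=∅
  fail(8) 'baa': from fail(7)=2 chase 'a': 2→0 ⇒ 2;  out={2}∪out(2)={2}
  fail(5) 'abaa': from fail(4)=7 chase 'a': 7 ⇒ 8;  out={1}∪out(8)={1,2}

Text stream:
pos 0 'c': at 0
pos 1 'b': at 6
pos 2 'b': at 6 ·f
pos 3 'a': at 7
pos 4 'b': at 3 ·f
pos 5 'a': at 4
pos 6 'a': at 5  → match P1@[3:6],P2@[4:6]
pos 7 'a': at 2 ·f
pos 8 'd': at 1 ·f  → match P0@[8:8]
pos 9 'c': at 0 ·f
pos 10 'b': at 6
pos 11 'a': at 7
pos 12 'a': at 8  → match P2@[10:12]
pos 13 'b': at 3 ·f
pos 14 'a': at 4
pos 15 'a': at 5  → match P1@[12:15],P2@[13:15]
pos 16 'd': at 1 ·f  → match P0@[16:16]
pos 17 'a': at 2 ·f
pos 18 'b': at 3
pos 19 'a': at 4
pos 20 'a': at 5  → match P1@[17:20],P2@[18:20]
pos 21 'd': at 1 ·f  → match P0@[21:21]
pos 22 'd': at 1 ·f  → match P0@[22:22]
pos 23 'b': at 6 ·f
pos 24 'a': at 7
pos 25 'a': at 8  → match P2@[23:25]
pos 26 'd': at 1 ·f  → match P0@[26:26]
pos 27 'a': at 2 ·f
pos 28 'b': at 3

Result: [[6,1],[6,2],[8,0],[12,2],[15,1],[15,2],[16,0],[20,1],[20,2],[21,0],[22,0],[25,2],[26,0]]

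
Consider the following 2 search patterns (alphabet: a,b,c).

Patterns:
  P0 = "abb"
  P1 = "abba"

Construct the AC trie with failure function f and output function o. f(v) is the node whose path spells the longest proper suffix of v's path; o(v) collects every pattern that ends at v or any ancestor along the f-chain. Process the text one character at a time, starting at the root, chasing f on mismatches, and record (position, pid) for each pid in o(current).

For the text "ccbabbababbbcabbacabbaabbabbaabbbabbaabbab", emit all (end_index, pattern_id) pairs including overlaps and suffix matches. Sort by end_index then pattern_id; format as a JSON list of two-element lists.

Construct AC machine:
Trie (insert patterns):
  n0 'ε': a→1
  n1 'a': b→2
  n2 'ab': b→3
  n3 'abb': a→4  ←P0
  n4 'abba': ·  ←P1

BFS fail/out derivation:
  fail(1) 'a': from fail(0)=0 chase 'a': 0 ⇒ 0;  out=∅∪out(0)=∅
  fail(2) 'ab': from fail(1)=0 chase 'b': 0 ⇒ 0;  out=∅∪out(0)=∅
  fail(3) 'abb': from fail(2)=0 chase 'b': 0 ⇒ 0;  out={0}∪out(0)={0}
  fail(4) 'abba': from fail(3)=0 chase 'a': 0 ⇒ 1;  out={1}∪out(1)={1}

Text stream:
[0] read 'c'  n0⇒n0
[1] read 'c'  n0⇒n0
[2] read 'b'  n0⇒n0
[3] read 'a'  n0⇒n1
[4] read 'b'  n1⇒n2
[5] read 'b'  n2⇒n3  emit P0@[3:5]
[6] read 'a'  n3⇒n4  emit P1@[3:6]
[7] read 'b'  n4⇒n2 (fail-walked)
[8] read 'a'  n2⇒n1 (fail-walked)
[9] read 'b'  n1⇒n2
[10] read 'b'  n2⇒n3  emit P0@[8:10]
[11] read 'b'  n3⇒n0 (fail-walked)
[12] read 'c'  n0⇒n0
[13] read 'a'  n0⇒n1
[14] read 'b'  n1⇒n2
[15] read 'b'  n2⇒n3  emit P0@[13:15]
[16] read 'a'  n3⇒n4  emit P1@[13:16]
[17] read 'c'  n4⇒n0 (fail-walked)
[18] read 'a'  n0⇒n1
[19] read 'b'  n1⇒n2
[20] read 'b'  n2⇒n3  emit P0@[18:20]
[21] read 'a'  n3⇒n4  emit P1@[18:21]
[22] read 'a'  n4⇒n1 (fail-walked)
[23] read 'b'  n1⇒n2
[24] read 'b'  n2⇒n3  emit P0@[22:24]
[25] read 'a'  n3⇒n4  emit P1@[22:25]
[26] read 'b'  n4⇒n2 (fail-walked)
[27] read 'b'  n2⇒n3  emit P0@[25:27]
[28] read 'a'  n3⇒n4  emit P1@[25:28]
[29] read 'a'  n4⇒n1 (fail-walked)
[30] read 'b'  n1⇒n2
[31] read 'b'  n2⇒n3  emit P0@[29:31]
[32] read 'b'  n3⇒n0 (fail-walked)
[33] read 'a'  n0⇒n1
[34] read 'b'  n1⇒n2
[35] read 'b'  n2⇒n3  emit P0@[33:35]
[36] read 'a'  n3⇒n4  emit P1@[33:36]
[37] read 'a'  n4⇒n1 (fail-walked)
[38] read 'b'  n1⇒n2
[39] read 'b'  n2⇒n3  emit P0@[37:39]
[40] read 'a'  n3⇒n4  emit P1@[37:40]
[41] read 'b'  n4⇒n2 (fail-walked)

Matches: [[5,0],[6,1],[10,0],[15,0],[16,1],[20,0],[21,1],[24,0],[25,1],[27,0],[28,1],[31,0],[35,0],[36,1],[39,0],[40,1]]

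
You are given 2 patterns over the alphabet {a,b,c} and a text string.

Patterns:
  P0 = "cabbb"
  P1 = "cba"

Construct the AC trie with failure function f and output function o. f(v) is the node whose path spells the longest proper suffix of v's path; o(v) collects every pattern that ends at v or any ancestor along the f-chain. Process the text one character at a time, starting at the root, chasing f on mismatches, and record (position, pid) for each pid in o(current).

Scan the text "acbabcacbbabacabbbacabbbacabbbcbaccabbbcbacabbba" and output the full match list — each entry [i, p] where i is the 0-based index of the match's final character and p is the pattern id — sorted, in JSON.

Build automaton:
Trie (insert patterns):
  0='ε' goto c→1
  1='c' goto a→2 b→6
  2='ca' goto b→3
  3='cab' goto b→4
  4='cabb' goto b→5
  5='cabbb' goto ·  ←P0
  6='cb' goto a→7
  7='cba' goto ·  ←P1

BFS fail/out derivation:
  n1('c'): parent n0 fail=0; on 'c' 0 → fail=0;  out ∅∪∅=∅
  n2('ca'): parent n1 fail=0; on 'a' 0 → fail=0;  out ∅∪∅=∅
  n6('cb'): parent n1 fail=0; on 'b' 0 → fail=0;  out ∅∪∅=∅
  n3('cab'): parent n2 fail=0; on 'b' 0 → fail=0;  out ∅∪∅=∅
  n7('cba'): parent n6 fail=0; on 'a' 0 → fail=0;  out {1}∪∅={1}
  n4('cabb'): parent n3 fail=0; on 'b' 0 → fail=0;  out ∅∪∅=∅
  n5('cabbb'): parent n4 fail=0; on 'b' 0 → fail=0;  out {0}∪∅={0}

Scan:
[0] read 'a'  n0⇒n0
[1] read 'c'  n0⇒n1
[2] read 'b'  n1⇒n6
[3] read 'a'  n6⇒n7  emit P1@[1:3]
[4] read 'b'  n7⇒n0 (via fail)
[5] read 'c'  n0⇒n1
[6] read 'a'  n1⇒n2
[7] read 'c'  n2⇒n1 (via fail)
[8] read 'b'  n1⇒n6
[9] read 'b'  n6⇒n0 (via fail)
[10] read 'a'  n0⇒n0
[11] read 'b'  n0⇒n0
[12] read 'a'  n0⇒n0
[13] read 'c'  n0⇒n1
[14] read 'a'  n1⇒n2
[15] read 'b'  n2⇒n3
[16] read 'b'  n3⇒n4
[17] read 'b'  n4⇒n5  emit P0@[13:17]
[18] read 'a'  n5⇒n0 (via fail)
[19] read 'c'  n0⇒n1
[20] read 'a'  n1⇒n2
[21] read 'b'  n2⇒n3
[22] read 'b'  n3⇒n4
[23] read 'b'  n4⇒n5  emit P0@[19:23]
[24] read 'a'  n5⇒n0 (via fail)
[25] read 'c'  n0⇒n1
[26] read 'a'  n1⇒n2
[27] read 'b'  n2⇒n3
[28] read 'b'  n3⇒n4
[29] read 'b'  n4⇒n5  emit P0@[25:29]
[30] read 'c'  n5⇒n1 (via fail)
[31] read 'b'  n1⇒n6
[32] read 'a'  n6⇒n7  emit P1@[30:32]
[33] read 'c'  n7⇒n1 (via fail)
[34] read 'c'  n1⇒n1 (via fail)
[35] read 'a'  n1⇒n2
[36] read 'b'  n2⇒n3
[37] read 'b'  n3⇒n4
[38] read 'b'  n4⇒n5  emit P0@[34:38]
[39] read 'c'  n5⇒n1 (via fail)
[40] read 'b'  n1⇒n6
[41] read 'a'  n6⇒n7  emit P1@[39:41]
[42] read 'c'  n7⇒n1 (via fail)
[43] read 'a'  n1⇒n2
[44] read 'b'  n2⇒n3
[45] read 'b'  n3⇒n4
[46] read 'b'  n4⇒n5  emit P0@[42:46]
[47] read 'a'  n5⇒n0 (via fail)

Result: [[3,1],[17,0],[23,0],[29,0],[32,1],[38,0],[41,1],[46,0]]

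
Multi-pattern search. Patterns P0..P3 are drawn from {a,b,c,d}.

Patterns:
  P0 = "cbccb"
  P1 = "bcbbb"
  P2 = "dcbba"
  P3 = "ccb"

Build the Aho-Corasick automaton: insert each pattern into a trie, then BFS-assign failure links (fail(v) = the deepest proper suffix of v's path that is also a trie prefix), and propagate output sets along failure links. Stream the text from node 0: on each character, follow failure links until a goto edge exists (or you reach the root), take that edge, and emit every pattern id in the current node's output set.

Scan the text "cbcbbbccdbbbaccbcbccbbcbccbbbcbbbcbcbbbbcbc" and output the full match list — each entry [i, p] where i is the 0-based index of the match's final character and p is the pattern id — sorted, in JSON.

Construct AC machine:
Trie (insert patterns):
  0='ε' goto b→6 c→1 d→11
  1='c' goto b→2 c→16
  2='cb' goto c→3
  3='cbc' goto c→4
  4='cbcc' goto b→5
  5='cbccb' goto ·  ←P0
  6='b' goto c→7
  7='bc' goto b→8
  8='bcb' goto b→9
  9='bcbb' goto b→10
  10='bcbbb' goto ·  ←P1
  11='d' goto c→12
  12='dc' goto b→13
  13='dcb' goto b→14
  14='dcbb' goto a→15
  15='dcbba' goto ·  ←P2
  16='cc' goto b→17
  17='ccb' goto ·  ←P3

BFS fail/out derivation:
  n1('c'): parent n0 fail=0; on 'c' 0 → fail=0;  out ∅∪∅=∅
  n6('b'): parent n0 fail=0; on 'b' 0 → fail=0;  out ∅∪∅=∅
  n11('d'): parent n0 fail=0; on 'd' 0 → fail=0;  out ∅∪∅=∅
  n2('cb'): parent n1 fail=0; on 'b' 0 → fail=6;  out ∅∪∅=∅
  n7('bc'): parent n6 fail=0; on 'c' 0 → fail=1;  out ∅∪∅=∅
  n12('dc'): parent n11 fail=0; on 'c' 0 → fail=1;  out ∅∪∅=∅
  n16('cc'): parent n1 fail=0; on 'c' 0 → fail=1;  out ∅∪∅=∅
  n3('cbc'): parent n2 fail=6; on 'c' 6 → fail=7;  out ∅∪∅=∅
  n8('bcb'): parent n7 fail=1; on 'b' 1 → fail=2;  out ∅∪∅=∅
  n13('dcb'): parent n12 fail=1; on 'b' 1 → fail=2;  out ∅∪∅=∅
  n17('ccb'): parent n16 fail=1; on 'b' 1 → fail=2;  out {3}∪∅={3}
  n4('cbcc'): parent n3 fail=7; on 'c' 7→1 → fail=16;  out ∅∪∅=∅
  n9('bcbb'): parent n8 fail=2; on 'b' 2→6→0 → fail=6;  out ∅∪∅=∅
  n14('dcbb'): parent n13 fail=2; on 'b' 2→6→0 → fail=6;  out ∅∪∅=∅
  n5('cbccb'): parent n4 fail=16; on 'b' 16 → fail=17;  out {0}∪{3}={0,3}
  n10('bcbbb'): parent n9 fail=6; on 'b' 6→0 → fail=6;  out {1}∪∅={1}
  n15('dcbba'): parent n14 fail=6; on 'a' 6→0 → fail=0;  out {2}∪∅={2}

Scan:
[0] read 'c'  n0⇒n1
[1] read 'b'  n1⇒n2
[2] read 'c'  n2⇒n3
[3] read 'b'  n3⇒n8 (via fail)
[4] read 'b'  n8⇒n9
[5] read 'b'  n9⇒n10  ** P1@[1:5]
[6] read 'c'  n10⇒n7 (via fail)
[7] read 'c'  n7⇒n16 (via fail)
[8] read 'd'  n16⇒n11 (via fail)
[9] read 'b'  n11⇒n6 (via fail)
[10] read 'b'  n6⇒n6 (via fail)
[11] read 'b'  n6⇒n6 (via fail)
[12] read 'a'  n6⇒n0 (via fail)
[13] read 'c'  n0⇒n1
[14] read 'c'  n1⇒n16
[15] read 'b'  n16⇒n17  ** P3@[13:15]
[16] read 'c'  n17⇒n3 (via fail)
[17] read 'b'  n3⇒n8 (via fail)
[18] read 'c'  n8⇒n3 (via fail)
[19] read 'c'  n3⇒n4
[20] read 'b'  n4⇒n5  ** P0@[16:20],P3@[18:20]
[21] read 'b'  n5⇒n6 (via fail)
[22] read 'c'  n6⇒n7
[23] read 'b'  n7⇒n8
[24] read 'c'  n8⇒n3 (via fail)
[25] read 'c'  n3⇒n4
[26] read 'b'  n4⇒n5  ** P0@[22:26],P3@[24:26]
[27] read 'b'  n5⇒n6 (via fail)
[28] read 'b'  n6⇒n6 (via fail)
[29] read 'c'  n6⇒n7
[30] read 'b'  n7⇒n8
[31] read 'b'  n8⇒n9
[32] read 'b'  n9⇒n10  ** P1@[28:32]
[33] read 'c'  n10⇒n7 (via fail)
[34] read 'b'  n7⇒n8
[35] read 'c'  n8⇒n3 (via fail)
[36] read 'b'  n3⇒n8 (via fail)
[37] read 'b'  n8⇒n9
[38] read 'b'  n9⇒n10  ** P1@[34:38]
[39] read 'b'  n10⇒n6 (via fail)
[40] read 'c'  n6⇒n7
[41] read 'b'  n7⇒n8
[42] read 'c'  n8⇒n3 (via fail)

Matches: [[5,1],[15,3],[20,0],[20,3],[26,0],[26,3],[32,1],[38,1]]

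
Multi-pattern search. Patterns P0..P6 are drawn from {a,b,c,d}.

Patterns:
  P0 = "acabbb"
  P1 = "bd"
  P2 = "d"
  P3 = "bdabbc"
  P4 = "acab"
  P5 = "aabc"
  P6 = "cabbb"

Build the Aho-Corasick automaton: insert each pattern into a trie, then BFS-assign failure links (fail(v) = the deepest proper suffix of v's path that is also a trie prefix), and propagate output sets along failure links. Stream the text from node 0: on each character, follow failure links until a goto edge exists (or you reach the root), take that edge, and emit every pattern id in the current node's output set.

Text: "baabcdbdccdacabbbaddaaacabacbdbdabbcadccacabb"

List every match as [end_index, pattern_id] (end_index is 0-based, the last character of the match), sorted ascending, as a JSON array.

Build:
Trie (insert patterns):
  0='ε' goto a→1 b→7 c→17 d→9
  1='a' goto a→14 c→2
  2='ac' goto a→3
  3='aca' goto b→4
  4='acab' goto b→5  [P4 ends]
  5='acabb' goto b→6
  6='acabbb' goto ·  [P0 ends]
  7='b' goto d→8
  8='bd' goto a→10  [P1 ends]
  9='d' goto ·  [P2 ends]
  10='bda' goto b→11
  11='bdab' goto b→12
  12='bdabb' goto c→13
  13='bdabbc' goto ·  [P3 ends]
  14='aa' goto b→15
  15='aab' goto c→16
  16='aabc' goto ·  [P5 ends]
  17='c' goto a→18
  18='ca' goto b→19
  19='cab' goto b→20
  20='cabb' goto b→21
  21='cabbb' goto ·  [P6 ends]

Failure links (BFS by depth):
  n1('a'): parent n0 fail=0; on 'a' 0 → fail=0;  out ∅∪∅=∅
  n7('b'): parent n0 fail=0; on 'b' 0 → fail=0;  out ∅∪∅=∅
  n9('d'): parent n0 fail=0; on 'd' 0 → fail=0;  out {2}∪∅={2}
  n17('c'): parent n0 fail=0; on 'c' 0 → fail=0;  out ∅∪∅=∅
  n2('ac'): parent n1 fail=0; on 'c' 0 → fail=17;  out ∅∪∅=∅
  n8('bd'): parent n7 fail=0; on 'd' 0 → fail=9;  out {1}∪{2}={1,2}
  n14('aa'): parent n1 fail=0; on 'a' 0 → fail=1;  out ∅∪∅=∅
  n18('ca'): parent n17 fail=0; on 'a' 0 → fail=1;  out ∅∪∅=∅
  n3('aca'): parent n2 fail=17; on 'a' 17 → fail=18;  out ∅∪∅=∅
  n10('bda'): parent n8 fail=9; on 'a' 9→0 → fail=1;  out ∅∪∅=∅
  n15('aab'): parent n14 fail=1; on 'b' 1→0 → fail=7;  out ∅∪∅=∅
  n19('cab'): parent n18 fail=1; on 'b' 1→0 → fail=7;  out ∅∪∅=∅
  n4('acab'): parent n3 fail=18; on 'b' 18 → fail=19;  out {4}∪∅={4}
  n11('bdab'): parent n10 fail=1; on 'b' 1→0 → fail=7;  out ∅∪∅=∅
  n16('aabc'): parent n15 fail=7; on 'c' 7→0 → fail=17;  out {5}∪∅={5}
  n20('cabb'): parent n19 fail=7; on 'b' 7→0 → fail=7;  out ∅∪∅=∅
  n5('acabb'): parent n4 fail=19; on 'b' 19 → fail=20;  out ∅∪∅=∅
  n12('bdabb'): parent n11 fail=7; on 'b' 7→0 → fail=7;  out ∅∪∅=∅
  n21('cabbb'): parent n20 fail=7; on 'b' 7→0 → fail=7;  out {6}∪∅={6}
  n6('acabbb'): parent n5 fail=20; on 'b' 20 → fail=21;  out {0}∪{6}={0,6}
  n13('bdabbc'): parent n12 fail=7; on 'c' 7→0 → fail=17;  out {3}∪∅={3}

Text stream:
[0] read 'b'  n0⇒n7
[1] read 'a'  n7⇒n1 ·f
[2] read 'a'  n1⇒n14
[3] read 'b'  n14⇒n15
[4] read 'c'  n15⇒n16  → match P5@[1:4]
[5] read 'd'  n16⇒n9 ·f  → match P2@[5:5]
[6] read 'b'  n9⇒n7 ·f
[7] read 'd'  n7⇒n8  → match P1@[6:7],P2@[7:7]
[8] read 'c'  n8⇒n17 ·f
[9] read 'c'  n17⇒n17 ·f
[10] read 'd'  n17⇒n9 ·f  → match P2@[10:10]
[11] read 'a'  n9⇒n1 ·f
[12] read 'c'  n1⇒n2
[13] read 'a'  n2⇒n3
[14] read 'b'  n3⇒n4  → match P4@[11:14]
[15] read 'b'  n4⇒n5
[16] read 'b'  n5⇒n6  → match P0@[11:16],P6@[12:16]
[17] read 'a'  n6⇒n1 ·f
[18] read 'd'  n1⇒n9 ·f  → match P2@[18:18]
[19] read 'd'  n9⇒n9 ·f  → match P2@[19:19]
[20] read 'a'  n9⇒n1 ·f
[21] read 'a'  n1⇒n14
[22] read 'a'  n14⇒n14 ·f
[23] read 'c'  n14⇒n2 ·f
[24] read 'a'  n2⇒n3
[25] read 'b'  n3⇒n4  → match P4@[22:25]
[26] read 'a'  n4⇒n1 ·f
[27] read 'c'  n1⇒n2
[28] read 'b'  n2⇒n7 ·f
[29] read 'd'  n7⇒n8  → match P1@[28:29],P2@[29:29]
[30] read 'b'  n8⇒n7 ·f
[31] read 'd'  n7⇒n8  → match P1@[30:31],P2@[31:31]
[32] read 'a'  n8⇒n10
[33] read 'b'  n10⇒n11
[34] read 'b'  n11⇒n12
[35] read 'c'  n12⇒n13  → match P3@[30:35]
[36] read 'a'  n13⇒n18 ·f
[37] read 'd'  n18⇒n9 ·f  → match P2@[37:37]
[38] read 'c'  n9⇒n17 ·f
[39] read 'c'  n17⇒n17 ·f
[40] read 'a'  n17⇒n18
[41] read 'c'  n18⇒n2 ·f
[42] read 'a'  n2⇒n3
[43] read 'b'  n3⇒n4  → match P4@[40:43]
[44] read 'b'  n4⇒n5

Matches: [[4,5],[5,2],[7,1],[7,2],[10,2],[14,4],[16,0],[16,6],[18,2],[19,2],[25,4],[29,1],[29,2],[31,1],[31,2],[35,3],[37,2],[43,4]]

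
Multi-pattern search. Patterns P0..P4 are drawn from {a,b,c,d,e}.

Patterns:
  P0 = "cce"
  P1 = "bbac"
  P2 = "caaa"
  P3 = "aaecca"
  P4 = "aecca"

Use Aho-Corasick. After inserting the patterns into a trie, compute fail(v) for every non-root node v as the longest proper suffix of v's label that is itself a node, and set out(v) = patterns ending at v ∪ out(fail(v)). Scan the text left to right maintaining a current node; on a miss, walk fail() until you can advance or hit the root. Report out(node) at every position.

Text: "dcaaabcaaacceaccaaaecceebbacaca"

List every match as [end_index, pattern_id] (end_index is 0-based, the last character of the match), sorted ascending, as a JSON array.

Construct AC machine:
Trie nodes:
  n0 'ε': a→11 b→4 c→1
  n1 'c': a→8 c→2
  n2 'cc': e→3
  n3 'cce': ·  ←P0
  n4 'b': b→5
  n5 'bb': a→6
  n6 'bba': c→7
  n7 'bbac': ·  ←P1
  n8 'ca': a→9
  n9 'caa': a→10
  n10 'caaa': ·  ←P2
  n11 'a': a→12 e→17
  n12 'aa': e→13
  n13 'aae': c→14
  n14 'aaec': c→15
  n15 'aaecc': a→16
  n16 'aaecca': ·  ←P3
  n17 'ae': c→18
  n18 'aec': c→19
  n19 'aecc': a→20
  n20 'aecca': ·  ←P4

BFS fail/out derivation:
  n1('c'): parent n0 fail=0; on 'c' 0 → fail=0;  out ∅∪∅=∅
  n4('b'): parent n0 fail=0; on 'b' 0 → fail=0;  out ∅∪∅=∅
  n11('a'): parent n0 fail=0; on 'a' 0 → fail=0;  out ∅∪∅=∅
  n2('cc'): parent n1 fail=0; on 'c' 0 → fail=1;  out ∅∪∅=∅
  n5('bb'): parent n4 fail=0; on 'b' 0 → fail=4;  out ∅∪∅=∅
  n8('ca'): parent n1 fail=0; on 'a' 0 → fail=11;  out ∅∪∅=∅
  n12('aa'): parent n11 fail=0; on 'a' 0 → fail=11;  out ∅∪∅=∅
  n17('ae'): parent n11 fail=0; on 'e' 0 → fail=0;  out ∅∪∅=∅
  n3('cce'): parent n2 fail=1; on 'e' 1→0 → fail=0;  out {0}∪∅={0}
  n6('bba'): parent n5 fail=4; on 'a' 4→0 → fail=11;  out ∅∪∅=∅
  n9('caa'): parent n8 fail=11; on 'a' 11 → fail=12;  out ∅∪∅=∅
  n13('aae'): parent n12 fail=11; on 'e' 11 → fail=17;  out ∅∪∅=∅
  n18('aec'): parent n17 fail=0; on 'c' 0 → fail=1;  out ∅∪∅=∅
  n7('bbac'): parent n6 fail=11; on 'c' 11→0 → fail=1;  out {1}∪∅={1}
  n10('caaa'): parent n9 fail=12; on 'a' 12→11 → fail=12;  out {2}∪∅={2}
  n14('aaec'): parent n13 fail=17; on 'c' 17 → fail=18;  out ∅∪∅=∅
  n19('aecc'): parent n18 fail=1; on 'c' 1 → fail=2;  out ∅∪∅=∅
  n15('aaecc'): parent n14 fail=18; on 'c' 18 → fail=19;  out ∅∪∅=∅
  n20('aecca'): parent n19 fail=2; on 'a' 2→1 → fail=8;  out {4}∪∅={4}
  n16('aaecca'): parent n15 fail=19; on 'a' 19 → fail=20;  out {3}∪{4}={3,4}

Run:
i=0 'd': node 0→0
i=1 'c': node 0→1
i=2 'a': node 1→8
i=3 'a': node 8→9
i=4 'a': node 9→10  → match P2@[1:4]
i=5 'b': node 10→4 ·f
i=6 'c': node 4→1 ·f
i=7 'a': node 1→8
i=8 'a': node 8→9
i=9 'a': node 9→10  → match P2@[6:9]
i=10 'c': node 10→1 ·f
i=11 'c': node 1→2
i=12 'e': node 2→3  → match P0@[10:12]
i=13 'a': node 3→11 ·f
i=14 'c': node 11→1 ·f
i=15 'c': node 1→2
i=16 'a': node 2→8 ·f
i=17 'a': node 8→9
i=18 'a': node 9→10  → match P2@[15:18]
i=19 'e': node 10→13 ·f
i=20 'c': node 13→14
i=21 'c': node 14→15
i=22 'e': node 15→3 ·f  → match P0@[20:22]
i=23 'e': node 3→0 ·f
i=24 'b': node 0→4
i=25 'b': node 4→5
i=26 'a': node 5→6
i=27 'c': node 6→7  → match P1@[24:27]
i=28 'a': node 7→8 ·f
i=29 'c': node 8→1 ·f
i=30 'a': node 1→8

All matches (sorted): [[4,2],[9,2],[12,0],[18,2],[22,0],[27,1]]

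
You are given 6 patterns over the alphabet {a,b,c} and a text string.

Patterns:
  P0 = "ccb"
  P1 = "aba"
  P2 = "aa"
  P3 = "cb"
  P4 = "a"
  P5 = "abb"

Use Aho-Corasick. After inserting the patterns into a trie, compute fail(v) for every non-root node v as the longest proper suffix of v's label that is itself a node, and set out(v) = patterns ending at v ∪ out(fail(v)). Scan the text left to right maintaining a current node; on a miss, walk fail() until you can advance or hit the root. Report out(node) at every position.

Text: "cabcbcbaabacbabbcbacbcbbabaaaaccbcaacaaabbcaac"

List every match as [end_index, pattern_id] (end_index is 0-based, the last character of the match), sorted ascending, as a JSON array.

Build automaton:
Trie (insert patterns):
  n0 'ε': a→4 c→1
  n1 'c': b→8 c→2
  n2 'cc': b→3
  n3 'ccb': ·  ←P0
  n4 'a': a→7 b→5  ←P4
  n5 'ab': a→6 b→9
  n6 'aba': ·  ←P1
  n7 'aa': ·  ←P2
  n8 'cb': ·  ←P3
  n9 'abb': ·  ←P5

Failure links (BFS by depth):
  fail(1) 'c': from fail(0)=0 chase 'c': 0 ⇒ 0;  out=∅∪out(0)=∅
  fail(4) 'a': from fail(0)=0 chase 'a': 0 ⇒ 0;  out={4}∪out(0)={4}
  fail(2) 'cc': from fail(1)=0 chase 'c': 0 ⇒ 1;  out=∅∪out(1)=∅
  fail(5) 'ab': from fail(4)=0 chase 'b': 0 ⇒ 0;  out=∅∪out(0)=∅
  fail(7) 'aa': from fail(4)=0 chase 'a': 0 ⇒ 4;  out={2}∪out(4)={2,4}
  fail(8) 'cb': from fail(1)=0 chase 'b': 0 ⇒ 0;  out={3}∪out(0)={3}
  fail(3) 'ccb': from fail(2)=1 chase 'b': 1 ⇒ 8;  out={0}∪out(8)={0,3}
  fail(6) 'aba': from fail(5)=0 chase 'a': 0 ⇒ 4;  out={1}∪out(4)={1,4}
  fail(9) 'abb': from fail(5)=0 chase 'b': 0 ⇒ 0;  out={5}∪out(0)={5}

Scan:
[0] read 'c'  n0⇒n1
[1] read 'a'  n1⇒n4 (via fail)  ** P4@[1:1]
[2] read 'b'  n4⇒n5
[3] read 'c'  n5⇒n1 (via fail)
[4] read 'b'  n1⇒n8  ** P3@[3:4]
[5] read 'c'  n8⇒n1 (via fail)
[6] read 'b'  n1⇒n8  ** P3@[5:6]
[7] read 'a'  n8⇒n4 (via fail)  ** P4@[7:7]
[8] read 'a'  n4⇒n7  ** P2@[7:8],P4@[8:8]
[9] read 'b'  n7⇒n5 (via fail)
[10] read 'a'  n5⇒n6  ** P1@[8:10],P4@[10:10]
[11] read 'c'  n6⇒n1 (via fail)
[12] read 'b'  n1⇒n8  ** P3@[11:12]
[13] read 'a'  n8⇒n4 (via fail)  ** P4@[13:13]
[14] read 'b'  n4⇒n5
[15] read 'b'  n5⇒n9  ** P5@[13:15]
[16] read 'c'  n9⇒n1 (via fail)
[17] read 'b'  n1⇒n8  ** P3@[16:17]
[18] read 'a'  n8⇒n4 (via fail)  ** P4@[18:18]
[19] read 'c'  n4⇒n1 (via fail)
[20] read 'b'  n1⇒n8  ** P3@[19:20]
[21] read 'c'  n8⇒n1 (via fail)
[22] read 'b'  n1⇒n8  ** P3@[21:22]
[23] read 'b'  n8⇒n0 (via fail)
[24] read 'a'  n0⇒n4  ** P4@[24:24]
[25] read 'b'  n4⇒n5
[26] read 'a'  n5⇒n6  ** P1@[24:26],P4@[26:26]
[27] read 'a'  n6⇒n7 (via fail)  ** P2@[26:27],P4@[27:27]
[28] read 'a'  n7⇒n7 (via fail)  ** P2@[27:28],P4@[28:28]
[29] read 'a'  n7⇒n7 (via fail)  ** P2@[28:29],P4@[29:29]
[30] read 'c'  n7⇒n1 (via fail)
[31] read 'c'  n1⇒n2
[32] read 'b'  n2⇒n3  ** P0@[30:32],P3@[31:32]
[33] read 'c'  n3⇒n1 (via fail)
[34] read 'a'  n1⇒n4 (via fail)  ** P4@[34:34]
[35] read 'a'  n4⇒n7  ** P2@[34:35],P4@[35:35]
[36] read 'c'  n7⇒n1 (via fail)
[37] read 'a'  n1⇒n4 (via fail)  ** P4@[37:37]
[38] read 'a'  n4⇒n7  ** P2@[37:38],P4@[38:38]
[39] read 'a'  n7⇒n7 (via fail)  ** P2@[38:39],P4@[39:39]
[40] read 'b'  n7⇒n5 (via fail)
[41] read 'b'  n5⇒n9  ** P5@[39:41]
[42] read 'c'  n9⇒n1 (via fail)
[43] read 'a'  n1⇒n4 (via fail)  ** P4@[43:43]
[44] read 'a'  n4⇒n7  ** P2@[43:44],P4@[44:44]
[45] read 'c'  n7⇒n1 (via fail)

Result: [[1,4],[4,3],[6,3],[7,4],[8,2],[8,4],[10,1],[10,4],[12,3],[13,4],[15,5],[17,3],[18,4],[20,3],[22,3],[24,4],[26,1],[26,4],[27,2],[27,4],[28,2],[28,4],[29,2],[29,4],[32,0],[32,3],[34,4],[35,2],[35,4],[37,4],[38,2],[38,4],[39,2],[39,4],[41,5],[43,4],[44,2],[44,4]]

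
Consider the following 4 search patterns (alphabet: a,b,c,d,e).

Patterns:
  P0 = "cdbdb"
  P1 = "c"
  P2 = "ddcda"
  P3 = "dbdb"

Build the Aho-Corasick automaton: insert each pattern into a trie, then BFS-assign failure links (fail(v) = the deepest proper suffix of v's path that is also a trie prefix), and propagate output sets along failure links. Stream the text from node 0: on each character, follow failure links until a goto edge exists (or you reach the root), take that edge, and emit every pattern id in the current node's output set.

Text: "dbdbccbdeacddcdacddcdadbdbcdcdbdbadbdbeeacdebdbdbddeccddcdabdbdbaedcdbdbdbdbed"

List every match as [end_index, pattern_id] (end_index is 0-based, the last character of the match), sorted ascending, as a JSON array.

Build:
Trie (insert patterns):
  n0 'ε': c→1 d→6
  n1 'c': d→2  ←P1
  n2 'cd': b→3
  n3 'cdb': d→4
  n4 'cdbd': b→5
  n5 'cdbdb': ·  ←P0
  n6 'd': b→11 d→7
  n7 'dd': c→8
  n8 'ddc': d→9
  n9 'ddcd': a→10
  n10 'ddcda': ·  ←P2
  n11 'db': d→12
  n12 'dbd': b→13
  n13 'dbdb': ·  ←P3

BFS fail/out derivation:
  n1('c'): parent n0 fail=0; on 'c' 0 → fail=0;  out {1}∪∅={1}
  n6('d'): parent n0 fail=0; on 'd' 0 → fail=0;  out ∅∪∅=∅
  n2('cd'): parent n1 fail=0; on 'd' 0 → fail=6;  out ∅∪∅=∅
  n7('dd'): parent n6 fail=0; on 'd' 0 → fail=6;  out ∅∪∅=∅
  n11('db'): parent n6 fail=0; on 'b' 0 → fail=0;  out ∅∪∅=∅
  n3('cdb'): parent n2 fail=6; on 'b' 6 → fail=11;  out ∅∪∅=∅
  n8('ddc'): parent n7 fail=6; on 'c' 6→0 → fail=1;  out ∅∪{1}={1}
  n12('dbd'): parent n11 fail=0; on 'd' 0 → fail=6;  out ∅∪∅=∅
  n4('cdbd'): parent n3 fail=11; on 'd' 11 → fail=12;  out ∅∪∅=∅
  n9('ddcd'): parent n8 fail=1; on 'd' 1 → fail=2;  out ∅∪∅=∅
  n13('dbdb'): parent n12 fail=6; on 'b' 6 → fail=11;  out {3}∪∅={3}
  n5('cdbdb'): parent n4 fail=12; on 'b' 12 → fail=13;  out {0}∪{3}={0,3}
  n10('ddcda'): parent n9 fail=2; on 'a' 2→6→0 → fail=0;  out {2}∪∅={2}

Text stream:
i=0 'd': node 0→6
i=1 'b': node 6→11
i=2 'd': node 11→12
i=3 'b': node 12→13  → match P3@[0:3]
i=4 'c': node 13→1 (via fail)  → match P1@[4:4]
i=5 'c': node 1→1 (via fail)  → match P1@[5:5]
i=6 'b': node 1→0 (via fail)
i=7 'd': node 0→6
i=8 'e': node 6→0 (via fail)
i=9 'a': node 0→0
i=10 'c': node 0→1  → match P1@[10:10]
i=11 'd': node 1→2
i=12 'd': node 2→7 (via fail)
i=13 'c': node 7→8  → match P1@[13:13]
i=14 'd': node 8→9
i=15 'a': node 9→10  → match P2@[11:15]
i=16 'c': node 10→1 (via fail)  → match P1@[16:16]
i=17 'd': node 1→2
i=18 'd': node 2→7 (via fail)
i=19 'c': node 7→8  → match P1@[19:19]
i=20 'd': node 8→9
i=21 'a': node 9→10  → match P2@[17:21]
i=22 'd': node 10→6 (via fail)
i=23 'b': node 6→11
i=24 'd': node 11→12
i=25 'b': node 12→13  → match P3@[22:25]
i=26 'c': node 13→1 (via fail)  → match P1@[26:26]
i=27 'd': node 1→2
i=28 'c': node 2→1 (via fail)  → match P1@[28:28]
i=29 'd': node 1→2
i=30 'b': node 2→3
i=31 'd': node 3→4
i=32 'b': node 4→5  → match P0@[28:32],P3@[29:32]
i=33 'a': node 5→0 (via fail)
i=34 'd': node 0→6
i=35 'b': node 6→11
i=36 'd': node 11→12
i=37 'b': node 12→13  → match P3@[34:37]
i=38 'e': node 13→0 (via fail)
i=39 'e': node 0→0
i=40 'a': node 0→0
i=41 'c': node 0→1  → match P1@[41:41]
i=42 'd': node 1→2
i=43 'e': node 2→0 (via fail)
i=44 'b': node 0→0
i=45 'd': node 0→6
i=46 'b': node 6→11
i=47 'd': node 11→12
i=48 'b': node 12→13  → match P3@[45:48]
i=49 'd': node 13→12 (via fail)
i=50 'd': node 12→7 (via fail)
i=51 'e': node 7→0 (via fail)
i=52 'c': node 0→1  → match P1@[52:52]
i=53 'c': node 1→1 (via fail)  → match P1@[53:53]
i=54 'd': node 1→2
i=55 'd': node 2→7 (via fail)
i=56 'c': node 7→8  → match P1@[56:56]
i=57 'd': node 8→9
i=58 'a': node 9→10  → match P2@[54:58]
i=59 'b': node 10→0 (via fail)
i=60 'd': node 0→6
i=61 'b': node 6→11
i=62 'd': node 11→12
i=63 'b': node 12→13  → match P3@[60:63]
i=64 'a': node 13→0 (via fail)
i=65 'e': node 0→0
i=66 'd': node 0→6
i=67 'c': node 6→1 (via fail)  → match P1@[67:67]
i=68 'd': node 1→2
i=69 'b': node 2→3
i=70 'd': node 3→4
i=71 'b': node 4→5  → match P0@[67:71],P3@[68:71]
i=72 'd': node 5→12 (via fail)
i=73 'b': node 12→13  → match P3@[70:73]
i=74 'd': node 13→12 (via fail)
i=75 'b': node 12→13  → match P3@[72:75]
i=76 'e': node 13→0 (via fail)
i=77 'd': node 0→6

Matches: [[3,3],[4,1],[5,1],[10,1],[13,1],[15,2],[16,1],[19,1],[21,2],[25,3],[26,1],[28,1],[32,0],[32,3],[37,3],[41,1],[48,3],[52,1],[53,1],[56,1],[58,2],[63,3],[67,1],[71,0],[71,3],[73,3],[75,3]]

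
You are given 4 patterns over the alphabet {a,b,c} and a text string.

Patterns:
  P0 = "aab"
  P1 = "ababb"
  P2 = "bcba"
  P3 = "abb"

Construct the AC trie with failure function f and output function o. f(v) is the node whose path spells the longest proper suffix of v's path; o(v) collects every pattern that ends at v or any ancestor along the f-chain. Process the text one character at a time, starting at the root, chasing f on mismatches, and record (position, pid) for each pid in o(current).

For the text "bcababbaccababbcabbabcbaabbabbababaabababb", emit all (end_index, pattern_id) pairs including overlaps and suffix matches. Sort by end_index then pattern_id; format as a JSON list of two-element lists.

Construct AC machine:
Trie (insert patterns):
  n0 'ε': a→1 b→8
  n1 'a': a→2 b→4
  n2 'aa': b→3
  n3 'aab': ·  [P0 ends]
  n4 'ab': a→5 b→12
  n5 'aba': b→6
  n6 'abab': b→7
  n7 'ababb': ·  [P1 ends]
  n8 'b': c→9
  n9 'bc': b→10
  n10 'bcb': a→11
  n11 'bcba': ·  [P2 ends]
  n12 'abb': ·  [P3 ends]

BFS fail/out derivation:
  n1('a'): parent n0 fail=0; on 'a' 0 → fail=0;  out ∅∪∅=∅
  n8('b'): parent n0 fail=0; on 'b' 0 → fail=0;  out ∅∪∅=∅
  n2('aa'): parent n1 fail=0; on 'a' 0 → fail=1;  out ∅∪∅=∅
  n4('ab'): parent n1 fail=0; on 'b' 0 → fail=8;  out ∅∪∅=∅
  n9('bc'): parent n8 fail=0; on 'c' 0 → fail=0;  out ∅∪∅=∅
  n3('aab'): parent n2 fail=1; on 'b' 1 → fail=4;  out {0}∪∅={0}
  n5('aba'): parent n4 fail=8; on 'a' 8→0 → fail=1;  out ∅∪∅=∅
  n10('bcb'): parent n9 fail=0; on 'b' 0 → fail=8;  out ∅∪∅=∅
  n12('abb'): parent n4 fail=8; on 'b' 8→0 → fail=8;  out {3}∪∅={3}
  n6('abab'): parent n5 fail=1; on 'b' 1 → fail=4;  out ∅∪∅=∅
  n11('bcba'): parent n10 fail=8; on 'a' 8→0 → fail=1;  out {2}∪∅={2}
  n7('ababb'): parent n6 fail=4; on 'b' 4 → fail=12;  out {1}∪{3}={1,3}

Run:
pos 0 'b': at 8
pos 1 'c': at 9
pos 2 'a': at 1 ·f
pos 3 'b': at 4
pos 4 'a': at 5
pos 5 'b': at 6
pos 6 'b': at 7  → match P1@[2:6],P3@[4:6]
pos 7 'a': at 1 ·f
pos 8 'c': at 0 ·f
pos 9 'c': at 0
pos 10 'a': at 1
pos 11 'b': at 4
pos 12 'a': at 5
pos 13 'b': at 6
pos 14 'b': at 7  → match P1@[10:14],P3@[12:14]
pos 15 'c': at 9 ·f
pos 16 'a': at 1 ·f
pos 17 'b': at 4
pos 18 'b': at 12  → match P3@[16:18]
pos 19 'a': at 1 ·f
pos 20 'b': at 4
pos 21 'c': at 9 ·f
pos 22 'b': at 10
pos 23 'a': at 11  → match P2@[20:23]
pos 24 'a': at 2 ·f
pos 25 'b': at 3  → match P0@[23:25]
pos 26 'b': at 12 ·f  → match P3@[24:26]
pos 27 'a': at 1 ·f
pos 28 'b': at 4
pos 29 'b': at 12  → match P3@[27:29]
pos 30 'a': at 1 ·f
pos 31 'b': at 4
pos 32 'a': at 5
pos 33 'b': at 6
pos 34 'a': at 5 ·f
pos 35 'a': at 2 ·f
pos 36 'b': at 3  → match P0@[34:36]
pos 37 'a': at 5 ·f
pos 38 'b': at 6
pos 39 'a': at 5 ·f
pos 40 'b': at 6
pos 41 'b': at 7  → match P1@[37:41],P3@[39:41]

Matches: [[6,1],[6,3],[14,1],[14,3],[18,3],[23,2],[25,0],[26,3],[29,3],[36,0],[41,1],[41,3]]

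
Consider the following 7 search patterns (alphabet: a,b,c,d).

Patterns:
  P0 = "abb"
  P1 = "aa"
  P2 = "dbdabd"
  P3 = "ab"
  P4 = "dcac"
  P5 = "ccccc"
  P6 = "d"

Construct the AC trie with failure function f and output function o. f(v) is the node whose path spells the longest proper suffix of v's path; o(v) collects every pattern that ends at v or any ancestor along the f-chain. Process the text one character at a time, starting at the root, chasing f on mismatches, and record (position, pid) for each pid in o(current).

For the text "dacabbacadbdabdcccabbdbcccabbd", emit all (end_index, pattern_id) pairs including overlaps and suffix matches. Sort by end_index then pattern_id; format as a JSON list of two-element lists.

Construct AC machine:
Trie (insert patterns):
  n0 'ε': a→1 c→14 d→5
  n1 'a': a→4 b→2
  n2 'ab': b→3  [P3 ends]
  n3 'abb': ·  [P0 ends]
  n4 'aa': ·  [P1 ends]
  n5 'd': b→6 c→11  [P6 ends]
  n6 'db': d→7
  n7 'dbd': a→8
  n8 'dbda': b→9
  n9 'dbdab': d→10
  n10 'dbdabd': ·  [P2 ends]
  n11 'dc': a→12
  n12 'dca': c→13
  n13 'dcac': ·  [P4 ends]
  n14 'c': c→15
  n15 'cc': c→16
  n16 'ccc': c→17
  n17 'cccc': c→18
  n18 'ccccc': ·  [P5 ends]

Failure links (BFS by depth):
  n1('a'): parent n0 fail=0; on 'a' 0 → fail=0;  out ∅∪∅=∅
  n5('d'): parent n0 fail=0; on 'd' 0 → fail=0;  out {6}∪∅={6}
  n14('c'): parent n0 fail=0; on 'c' 0 → fail=0;  out ∅∪∅=∅
  n2('ab'): parent n1 fail=0; on 'b' 0 → fail=0;  out {3}∪∅={3}
  n4('aa'): parent n1 fail=0; on 'a' 0 → fail=1;  out {1}∪∅={1}
  n6('db'): parent n5 fail=0; on 'b' 0 → fail=0;  out ∅∪∅=∅
  n11('dc'): parent n5 fail=0; on 'c' 0 → fail=14;  out ∅∪∅=∅
  n15('cc'): parent n14 fail=0; on 'c' 0 → fail=14;  out ∅∪∅=∅
  n3('abb'): parent n2 fail=0; on 'b' 0 → fail=0;  out {0}∪∅={0}
  n7('dbd'): parent n6 fail=0; on 'd' 0 → fail=5;  out ∅∪{6}={6}
  n12('dca'): parent n11 fail=14; on 'a' 14→0 → fail=1;  out ∅∪∅=∅
  n16('ccc'): parent n15 fail=14; on 'c' 14 → fail=15;  out ∅∪∅=∅
  n8('dbda'): parent n7 fail=5; on 'a' 5→0 → fail=1;  out ∅∪∅=∅
  n13('dcac'): parent n12 fail=1; on 'c' 1→0 → fail=14;  out {4}∪∅={4}
  n17('cccc'): parent n16 fail=15; on 'c' 15 → fail=16;  out ∅∪∅=∅
  n9('dbdab'): parent n8 fail=1; on 'b' 1 → fail=2;  out ∅∪{3}={3}
  n18('ccccc'): parent n17 fail=16; on 'c' 16 → fail=17;  out {5}∪∅={5}
  n10('dbdabd'): parent n9 fail=2; on 'd' 2→0 → fail=5;  out {2}∪{6}={2,6}

Text stream:
[0] read 'd'  n0⇒n5  → match P6@[0:0]
[1] read 'a'  n5⇒n1 ·f
[2] read 'c'  n1⇒n14 ·f
[3] read 'a'  n14⇒n1 ·f
[4] read 'b'  n1⇒n2  → match P3@[3:4]
[5] read 'b'  n2⇒n3  → match P0@[3:5]
[6] read 'a'  n3⇒n1 ·f
[7] read 'c'  n1⇒n14 ·f
[8] read 'a'  n14⇒n1 ·f
[9] read 'd'  n1⇒n5 ·f  → match P6@[9:9]
[10] read 'b'  n5⇒n6
[11] read 'd'  n6⇒n7  → match P6@[11:11]
[12] read 'a'  n7⇒n8
[13] read 'b'  n8⇒n9  → match P3@[12:13]
[14] read 'd'  n9⇒n10  → match P2@[9:14],P6@[14:14]
[15] read 'c'  n10⇒n11 ·f
[16] read 'c'  n11⇒n15 ·f
[17] read 'c'  n15⇒n16
[18] read 'a'  n16⇒n1 ·f
[19] read 'b'  n1⇒n2  → match P3@[18:19]
[20] read 'b'  n2⇒n3  → match P0@[18:20]
[21] read 'd'  n3⇒n5 ·f  → match P6@[21:21]
[22] read 'b'  n5⇒n6
[23] read 'c'  n6⇒n14 ·f
[24] read 'c'  n14⇒n15
[25] read 'c'  n15⇒n16
[26] read 'a'  n16⇒n1 ·f
[27] read 'b'  n1⇒n2  → match P3@[26:27]
[28] read 'b'  n2⇒n3  → match P0@[26:28]
[29] read 'd'  n3⇒n5 ·f  → match P6@[29:29]

Matches: [[0,6],[4,3],[5,0],[9,6],[11,6],[13,3],[14,2],[14,6],[19,3],[20,0],[21,6],[27,3],[28,0],[29,6]]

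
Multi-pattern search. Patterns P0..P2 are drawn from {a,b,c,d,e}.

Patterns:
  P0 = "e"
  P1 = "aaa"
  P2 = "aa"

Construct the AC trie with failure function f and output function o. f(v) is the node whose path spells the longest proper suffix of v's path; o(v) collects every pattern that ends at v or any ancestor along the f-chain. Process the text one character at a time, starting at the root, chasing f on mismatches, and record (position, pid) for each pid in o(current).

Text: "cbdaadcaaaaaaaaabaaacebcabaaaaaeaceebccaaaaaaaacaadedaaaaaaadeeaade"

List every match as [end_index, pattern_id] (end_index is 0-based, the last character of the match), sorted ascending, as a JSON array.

Build automaton:
Trie (insert patterns):
  n0 'ε': a→2 e→1
  n1 'e': ·  ←P0
  n2 'a': a→3
  n3 'aa': a→4  ←P2
  n4 'aaa': ·  ←P1

Failure links (BFS by depth):
  fail(1) 'e': from fail(0)=0 chase 'e': 0 ⇒ 0;  out={0}∪out(0)={0}
  fail(2) 'a': from fail(0)=0 chase 'a': 0 ⇒ 0;  out=∅∪out(0)=∅
  fail(3) 'aa': from fail(2)=0 chase 'a': 0 ⇒ 2;  out={2}∪out(2)={2}
  fail(4) 'aaa': from fail(3)=2 chase 'a': 2 ⇒ 3;  out={1}∪out(3)={1,2}

Text stream:
i=0 'c': node 0→0
i=1 'b': node 0→0
i=2 'd': node 0→0
i=3 'a': node 0→2
i=4 'a': node 2→3  ** P2@[3:4]
i=5 'd': node 3→0 ·f
i=6 'c': node 0→0
i=7 'a': node 0→2
i=8 'a': node 2→3  ** P2@[7:8]
i=9 'a': node 3→4  ** P1@[7:9],P2@[8:9]
i=10 'a': node 4→4 ·f  ** P1@[8:10],P2@[9:10]
i=11 'a': node 4→4 ·f  ** P1@[9:11],P2@[10:11]
i=12 'a': node 4→4 ·f  ** P1@[10:12],P2@[11:12]
i=13 'a': node 4→4 ·f  ** P1@[11:13],P2@[12:13]
i=14 'a': node 4→4 ·f  ** P1@[12:14],P2@[13:14]
i=15 'a': node 4→4 ·f  ** P1@[13:15],P2@[14:15]
i=16 'b': node 4→0 ·f
i=17 'a': node 0→2
i=18 'a': node 2→3  ** P2@[17:18]
i=19 'a': node 3→4  ** P1@[17:19],P2@[18:19]
i=20 'c': node 4→0 ·f
i=21 'e': node 0→1  ** P0@[21:21]
i=22 'b': node 1→0 ·f
i=23 'c': node 0→0
i=24 'a': node 0→2
i=25 'b': node 2→0 ·f
i=26 'a': node 0→2
i=27 'a': node 2→3  ** P2@[26:27]
i=28 'a': node 3→4  ** P1@[26:28],P2@[27:28]
i=29 'a': node 4→4 ·f  ** P1@[27:29],P2@[28:29]
i=30 'a': node 4→4 ·f  ** P1@[28:30],P2@[29:30]
i=31 'e': node 4→1 ·f  ** P0@[31:31]
i=32 'a': node 1→2 ·f
i=33 'c': node 2→0 ·f
i=34 'e': node 0→1  ** P0@[34:34]
i=35 'e': node 1→1 ·f  ** P0@[35:35]
i=36 'b': node 1→0 ·f
i=37 'c': node 0→0
i=38 'c': node 0→0
i=39 'a': node 0→2
i=40 'a': node 2→3  ** P2@[39:40]
i=41 'a': node 3→4  ** P1@[39:41],P2@[40:41]
i=42 'a': node 4→4 ·f  ** P1@[40:42],P2@[41:42]
i=43 'a': node 4→4 ·f  ** P1@[41:43],P2@[42:43]
i=44 'a': node 4→4 ·f  ** P1@[42:44],P2@[43:44]
i=45 'a': node 4→4 ·f  ** P1@[43:45],P2@[44:45]
i=46 'a': node 4→4 ·f  ** P1@[44:46],P2@[45:46]
i=47 'c': node 4→0 ·f
i=48 'a': node 0→2
i=49 'a': node 2→3  ** P2@[48:49]
i=50 'd': node 3→0 ·f
i=51 'e': node 0→1  ** P0@[51:51]
i=52 'd': node 1→0 ·f
i=53 'a': node 0→2
i=54 'a': node 2→3  ** P2@[53:54]
i=55 'a': node 3→4  ** P1@[53:55],P2@[54:55]
i=56 'a': node 4→4 ·f  ** P1@[54:56],P2@[55:56]
i=57 'a': node 4→4 ·f  ** P1@[55:57],P2@[56:57]
i=58 'a': node 4→4 ·f  ** P1@[56:58],P2@[57:58]
i=59 'a': node 4→4 ·f  ** P1@[57:59],P2@[58:59]
i=60 'd': node 4→0 ·f
i=61 'e': node 0→1  ** P0@[61:61]
i=62 'e': node 1→1 ·f  ** P0@[62:62]
i=63 'a': node 1→2 ·f
i=64 'a': node 2→3  ** P2@[63:64]
i=65 'd': node 3→0 ·f
i=66 'e': node 0→1  ** P0@[66:66]

All matches (sorted): [[4,2],[8,2],[9,1],[9,2],[10,1],[10,2],[11,1],[11,2],[12,1],[12,2],[13,1],[13,2],[14,1],[14,2],[15,1],[15,2],[18,2],[19,1],[19,2],[21,0],[27,2],[28,1],[28,2],[29,1],[29,2],[30,1],[30,2],[31,0],[34,0],[35,0],[40,2],[41,1],[41,2],[42,1],[42,2],[43,1],[43,2],[44,1],[44,2],[45,1],[45,2],[46,1],[46,2],[49,2],[51,0],[54,2],[55,1],[55,2],[56,1],[56,2],[57,1],[57,2],[58,1],[58,2],[59,1],[59,2],[61,0],[62,0],[64,2],[66,0]]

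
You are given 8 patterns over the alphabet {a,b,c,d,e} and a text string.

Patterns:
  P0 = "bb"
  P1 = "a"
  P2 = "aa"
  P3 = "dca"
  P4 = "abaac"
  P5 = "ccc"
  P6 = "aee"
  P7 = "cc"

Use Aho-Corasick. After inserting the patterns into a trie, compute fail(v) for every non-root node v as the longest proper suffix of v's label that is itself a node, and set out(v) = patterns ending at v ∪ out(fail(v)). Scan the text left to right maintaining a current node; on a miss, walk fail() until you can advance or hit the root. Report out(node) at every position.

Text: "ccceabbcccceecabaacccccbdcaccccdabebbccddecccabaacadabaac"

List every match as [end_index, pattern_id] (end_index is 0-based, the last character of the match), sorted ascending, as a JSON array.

Build:
Trie nodes:
  n0 'ε': a→3 b→1 c→12 d→5
  n1 'b': b→2
  n2 'bb': ·  ←P0
  n3 'a': a→4 b→8 e→15  ←P1
  n4 'aa': ·  ←P2
  n5 'd': c→6
  n6 'dc': a→7
  n7 'dca': ·  ←P3
  n8 'ab': a→9
  n9 'aba': a→10
  n10 'abaa': c→11
  n11 'abaac': ·  ←P4
  n12 'c': c→13
  n13 'cc': c→14  ←P7
  n14 'ccc': ·  ←P5
  n15 'ae': e→16
  n16 'aee': ·  ←P6

BFS fail/out derivation:
  n1('b'): parent n0 fail=0; on 'b' 0 → fail=0;  out ∅∪∅=∅
  n3('a'): parent n0 fail=0; on 'a' 0 → fail=0;  out {1}∪∅={1}
  n5('d'): parent n0 fail=0; on 'd' 0 → fail=0;  out ∅∪∅=∅
  n12('c'): parent n0 fail=0; on 'c' 0 → fail=0;  out ∅∪∅=∅
  n2('bb'): parent n1 fail=0; on 'b' 0 → fail=1;  out {0}∪∅={0}
  n4('aa'): parent n3 fail=0; on 'a' 0 → fail=3;  out {2}∪{1}={1,2}
  n6('dc'): parent n5 fail=0; on 'c' 0 → fail=12;  out ∅∪∅=∅
  n8('ab'): parent n3 fail=0; on 'b' 0 → fail=1;  out ∅∪∅=∅
  n13('cc'): parent n12 fail=0; on 'c' 0 → fail=12;  out {7}∪∅={7}
  n15('ae'): parent n3 fail=0; on 'e' 0 → fail=0;  out ∅∪∅=∅
  n7('dca'): parent n6 fail=12; on 'a' 12→0 → fail=3;  out {3}∪{1}={1,3}
  n9('aba'): parent n8 fail=1; on 'a' 1→0 → fail=3;  out ∅∪{1}={1}
  n14('ccc'): parent n13 fail=12; on 'c' 12 → fail=13;  out {5}∪{7}={5,7}
  n16('aee'): parent n15 fail=0; on 'e' 0 → fail=0;  out {6}∪∅={6}
  n10('abaa'): parent n9 fail=3; on 'a' 3 → fail=4;  out ∅∪{1,2}={1,2}
  n11('abaac'): parent n10 fail=4; on 'c' 4→3→0 → fail=12;  out {4}∪∅={4}

Scan:
pos 0 'c': at 12
pos 1 'c': at 13  emit P7@[0:1]
pos 2 'c': at 14  emit P5@[0:2],P7@[1:2]
pos 3 'e': at 0 (fail-walked)
pos 4 'a': at 3  emit P1@[4:4]
pos 5 'b': at 8
pos 6 'b': at 2 (fail-walked)  emit P0@[5:6]
pos 7 'c': at 12 (fail-walked)
pos 8 'c': at 13  emit P7@[7:8]
pos 9 'c': at 14  emit P5@[7:9],P7@[8:9]
pos 10 'c': at 14 (fail-walked)  emit P5@[8:10],P7@[9:10]
pos 11 'e': at 0 (fail-walked)
pos 12 'e': at 0
pos 13 'c': at 12
pos 14 'a': at 3 (fail-walked)  emit P1@[14:14]
pos 15 'b': at 8
pos 16 'a': at 9  emit P1@[16:16]
pos 17 'a': at 10  emit P1@[17:17],P2@[16:17]
pos 18 'c': at 11  emit P4@[14:18]
pos 19 'c': at 13 (fail-walked)  emit P7@[18:19]
pos 20 'c': at 14  emit P5@[18:20],P7@[19:20]
pos 21 'c': at 14 (fail-walked)  emit P5@[19:21],P7@[20:21]
pos 22 'c': at 14 (fail-walked)  emit P5@[20:22],P7@[21:22]
pos 23 'b': at 1 (fail-walked)
pos 24 'd': at 5 (fail-walked)
pos 25 'c': at 6
pos 26 'a': at 7  emit P1@[26:26],P3@[24:26]
pos 27 'c': at 12 (fail-walked)
pos 28 'c': at 13  emit P7@[27:28]
pos 29 'c': at 14  emit P5@[27:29],P7@[28:29]
pos 30 'c': at 14 (fail-walked)  emit P5@[28:30],P7@[29:30]
pos 31 'd': at 5 (fail-walked)
pos 32 'a': at 3 (fail-walked)  emit P1@[32:32]
pos 33 'b': at 8
pos 34 'e': at 0 (fail-walked)
pos 35 'b': at 1
pos 36 'b': at 2  emit P0@[35:36]
pos 37 'c': at 12 (fail-walked)
pos 38 'c': at 13  emit P7@[37:38]
pos 39 'd': at 5 (fail-walked)
pos 40 'd': at 5 (fail-walked)
pos 41 'e': at 0 (fail-walked)
pos 42 'c': at 12
pos 43 'c': at 13  emit P7@[42:43]
pos 44 'c': at 14  emit P5@[42:44],P7@[43:44]
pos 45 'a': at 3 (fail-walked)  emit P1@[45:45]
pos 46 'b': at 8
pos 47 'a': at 9  emit P1@[47:47]
pos 48 'a': at 10  emit P1@[48:48],P2@[47:48]
pos 49 'c': at 11  emit P4@[45:49]
pos 50 'a': at 3 (fail-walked)  emit P1@[50:50]
pos 51 'd': at 5 (fail-walked)
pos 52 'a': at 3 (fail-walked)  emit P1@[52:52]
pos 53 'b': at 8
pos 54 'a': at 9  emit P1@[54:54]
pos 55 'a': at 10  emit P1@[55:55],P2@[54:55]
pos 56 'c': at 11  emit P4@[52:56]

All matches (sorted): [[1,7],[2,5],[2,7],[4,1],[6,0],[8,7],[9,5],[9,7],[10,5],[10,7],[14,1],[16,1],[17,1],[17,2],[18,4],[19,7],[20,5],[20,7],[21,5],[21,7],[22,5],[22,7],[26,1],[26,3],[28,7],[29,5],[29,7],[30,5],[30,7],[32,1],[36,0],[38,7],[43,7],[44,5],[44,7],[45,1],[47,1],[48,1],[48,2],[49,4],[50,1],[52,1],[54,1],[55,1],[55,2],[56,4]]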